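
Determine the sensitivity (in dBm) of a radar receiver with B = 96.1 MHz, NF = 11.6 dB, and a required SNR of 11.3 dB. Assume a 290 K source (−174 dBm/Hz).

Sensitivity = −174 + 10 log₁₀(B) + NF + SNR_min
= −174 + 79.83 + 11.6 + 11.3
= −71.27 dBm → −71.3 dBm

−71.3 dBm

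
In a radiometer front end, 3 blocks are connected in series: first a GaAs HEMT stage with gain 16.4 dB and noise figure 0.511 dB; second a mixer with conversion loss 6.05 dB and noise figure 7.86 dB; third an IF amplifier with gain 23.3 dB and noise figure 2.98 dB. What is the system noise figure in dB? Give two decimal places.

1.25 dB

Convert to linear (a loss of L dB is a gain of −L dB): F_i = 10^(NF_i/10), G_i = 10^(G_i,dB/10)
  Stage 1: F_1 = 10^(0.511/10) = 1.125, G_1 = 10^(16.4/10) = 43.65
  Stage 2: F_2 = 10^(7.86/10) = 6.109, G_2 = 10^(−6.05/10) = 0.2483
  Stage 3: F_3 = 10^(2.98/10) = 1.986, G_3 = 10^(23.3/10) = 213.8
Friis cascade:
  F = 1.125 + (6.109 − 1)/43.65 + (1.986 − 1)/10.84 = 1.333
NF = 10 log₁₀(1.333) = 1.25 dB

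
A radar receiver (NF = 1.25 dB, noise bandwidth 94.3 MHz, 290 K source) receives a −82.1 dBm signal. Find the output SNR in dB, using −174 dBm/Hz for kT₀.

Noise floor: N = −174 + 10 log₁₀(B) + NF
10 log₁₀(9.43×10⁷) = 79.75 dB
N = −174 + 79.75 + 1.25 = −93.00 dBm
SNR = P_sig − N = −82.1 − (−93.00) = 10.90 dB → 10.9 dB

10.9 dB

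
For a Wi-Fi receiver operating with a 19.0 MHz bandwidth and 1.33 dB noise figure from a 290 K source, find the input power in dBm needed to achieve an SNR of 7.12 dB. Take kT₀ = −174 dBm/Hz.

Sensitivity = −174 + 10 log₁₀(B) + NF + SNR_min
= −174 + 72.79 + 1.33 + 7.12
= −92.76 dBm → −92.8 dBm

−92.8 dBm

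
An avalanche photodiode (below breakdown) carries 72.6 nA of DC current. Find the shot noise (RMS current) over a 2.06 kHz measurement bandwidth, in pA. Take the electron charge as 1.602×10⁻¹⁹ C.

I_n = √(2qI·B)
2qI·B = 2 × 1.602×10⁻¹⁹ × 7.26×10⁻⁸ × 2.06×10³ = 4.79×10⁻²³ A²
I_n = √(4.79×10⁻²³) = 6.92×10⁻¹² A = 6.92 pA

6.92 pA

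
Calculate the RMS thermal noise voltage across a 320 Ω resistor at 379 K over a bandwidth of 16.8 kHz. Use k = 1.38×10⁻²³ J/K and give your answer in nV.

335 nV

V_n = √(4kTRB)
4kTRB = 4 × 1.38×10⁻²³ × 379 × 3.20×10² × 1.68×10⁴ = 1.12×10⁻¹³ V²
V_n = √(1.12×10⁻¹³) = 3.35×10⁻⁷ V = 335 nV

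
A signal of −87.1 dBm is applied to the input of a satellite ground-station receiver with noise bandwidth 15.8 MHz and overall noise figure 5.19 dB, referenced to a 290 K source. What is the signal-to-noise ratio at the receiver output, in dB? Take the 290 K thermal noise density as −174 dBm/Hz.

Noise floor: N = −174 + 10 log₁₀(B) + NF
10 log₁₀(1.58×10⁷) = 71.99 dB
N = −174 + 71.99 + 5.19 = −96.82 dBm
SNR = P_sig − N = −87.1 − (−96.82) = 9.72 dB → 9.7 dB

9.7 dB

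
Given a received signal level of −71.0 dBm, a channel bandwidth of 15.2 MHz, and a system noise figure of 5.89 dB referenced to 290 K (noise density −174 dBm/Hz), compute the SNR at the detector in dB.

25.3 dB

Noise floor: N = −174 + 10 log₁₀(B) + NF
10 log₁₀(1.52×10⁷) = 71.82 dB
N = −174 + 71.82 + 5.89 = −96.29 dBm
SNR = P_sig − N = −71.0 − (−96.29) = 25.29 dB → 25.3 dB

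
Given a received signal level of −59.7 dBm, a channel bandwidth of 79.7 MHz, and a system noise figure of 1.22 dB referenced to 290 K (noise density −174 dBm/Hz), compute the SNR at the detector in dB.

34.1 dB

Noise floor: N = −174 + 10 log₁₀(B) + NF
10 log₁₀(7.97×10⁷) = 79.01 dB
N = −174 + 79.01 + 1.22 = −93.77 dBm
SNR = P_sig − N = −59.7 − (−93.77) = 34.07 dB → 34.1 dB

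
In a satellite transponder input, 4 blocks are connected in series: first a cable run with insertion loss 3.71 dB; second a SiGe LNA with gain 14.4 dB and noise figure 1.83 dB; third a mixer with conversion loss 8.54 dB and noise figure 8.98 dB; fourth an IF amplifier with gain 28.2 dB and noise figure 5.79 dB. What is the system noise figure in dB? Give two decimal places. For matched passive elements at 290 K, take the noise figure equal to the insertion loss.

Convert to linear (a loss of L dB is a gain of −L dB): F_i = 10^(NF_i/10), G_i = 10^(G_i,dB/10)
  Stage 1: F_1 = 10^(3.71/10) = 2.350, G_1 = 10^(−3.71/10) = 0.4256
  Stage 2: F_2 = 10^(1.83/10) = 1.524, G_2 = 10^(14.4/10) = 27.54
  Stage 3: F_3 = 10^(8.98/10) = 7.907, G_3 = 10^(−8.54/10) = 0.1400
  Stage 4: F_4 = 10^(5.79/10) = 3.793, G_4 = 10^(28.2/10) = 660.7
Friis cascade:
  F = 2.350 + (1.524 − 1)/0.4256 + (7.907 − 1)/11.72 + (3.793 − 1)/1.641 = 5.873
NF = 10 log₁₀(5.873) = 7.69 dB

7.69 dB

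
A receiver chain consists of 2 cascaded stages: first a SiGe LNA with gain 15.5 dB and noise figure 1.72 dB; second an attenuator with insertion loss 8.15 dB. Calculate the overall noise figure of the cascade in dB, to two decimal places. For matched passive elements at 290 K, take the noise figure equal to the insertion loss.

Convert to linear (a loss of L dB is a gain of −L dB): F_i = 10^(NF_i/10), G_i = 10^(G_i,dB/10)
  Stage 1: F_1 = 10^(1.72/10) = 1.486, G_1 = 10^(15.5/10) = 35.48
  Stage 2: F_2 = 10^(8.15/10) = 6.531, G_2 = 10^(−8.15/10) = 0.1531
Friis cascade:
  F = 1.486 + (6.531 − 1)/35.48 = 1.642
NF = 10 log₁₀(1.642) = 2.15 dB

2.15 dB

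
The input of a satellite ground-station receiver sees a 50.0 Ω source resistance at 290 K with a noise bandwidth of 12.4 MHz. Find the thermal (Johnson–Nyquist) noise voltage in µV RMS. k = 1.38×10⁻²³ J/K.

V_n = √(4kTRB)
4kTRB = 4 × 1.38×10⁻²³ × 290 × 5.00×10¹ × 1.24×10⁷ = 9.92×10⁻¹² V²
V_n = √(9.92×10⁻¹²) = 3.15×10⁻⁶ V = 3.15 µV

3.15 µV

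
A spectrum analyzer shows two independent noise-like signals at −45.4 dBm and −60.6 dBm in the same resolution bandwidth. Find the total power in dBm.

Convert to linear, add, convert back:
P₁ = 2.88×10⁻⁸ W, P₂ = 8.71×10⁻¹⁰ W
P_tot = 2.97×10⁻⁸ W → 10 log₁₀(P_tot / 10⁻³) = −45.3 dBm

−45.3 dBm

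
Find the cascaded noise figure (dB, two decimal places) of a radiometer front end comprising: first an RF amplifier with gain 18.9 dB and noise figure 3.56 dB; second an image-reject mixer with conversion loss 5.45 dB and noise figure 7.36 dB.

3.67 dB

Convert to linear (a loss of L dB is a gain of −L dB): F_i = 10^(NF_i/10), G_i = 10^(G_i,dB/10)
  Stage 1: F_1 = 10^(3.56/10) = 2.270, G_1 = 10^(18.9/10) = 77.62
  Stage 2: F_2 = 10^(7.36/10) = 5.445, G_2 = 10^(−5.45/10) = 0.2851
Friis cascade:
  F = 2.270 + (5.445 − 1)/77.62 = 2.327
NF = 10 log₁₀(2.327) = 3.67 dB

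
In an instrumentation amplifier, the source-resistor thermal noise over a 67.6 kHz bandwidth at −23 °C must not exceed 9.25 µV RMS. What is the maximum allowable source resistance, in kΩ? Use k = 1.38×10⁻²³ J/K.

91.7 kΩ

T = −23 °C + 273.15 = 250.15 K
Johnson–Nyquist: V_n = √(4kTRB) ⇒ R = V_n² / (4kTB)
4kTB = 4 × 1.38×10⁻²³ × 250.15 × 6.76×10⁴ = 9.33×10⁻¹⁶
R = (9.25×10⁻⁶)² / 9.33×10⁻¹⁶ = 9.17×10⁴ Ω = 91.7 kΩ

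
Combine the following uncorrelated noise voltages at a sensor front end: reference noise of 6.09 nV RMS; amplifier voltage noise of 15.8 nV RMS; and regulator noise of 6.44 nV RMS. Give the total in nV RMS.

18.1 nV

Uncorrelated sources add in power (mean-square): V_tot = √(ΣV_i²)
V_tot = √[(6.09×10⁻⁹)² + (1.58×10⁻⁸)² + (6.44×10⁻⁹)²] = 1.81×10⁻⁸ V = 18.1 nV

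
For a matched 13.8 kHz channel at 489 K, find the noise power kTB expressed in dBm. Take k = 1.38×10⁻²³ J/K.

−130.3 dBm

P_n = kTB = 1.38×10⁻²³ × 489 × 1.38×10⁴ = 9.31×10⁻¹⁷ W
In dBm: 10 log₁₀(9.31×10⁻¹⁷ / 10⁻³) = −130.3 dBm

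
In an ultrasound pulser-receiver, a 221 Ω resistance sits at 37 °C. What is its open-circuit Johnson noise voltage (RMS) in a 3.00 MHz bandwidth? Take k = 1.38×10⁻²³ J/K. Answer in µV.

3.37 µV

T = 37 °C + 273.15 = 310.15 K
V_n = √(4kTRB)
4kTRB = 4 × 1.38×10⁻²³ × 310.15 × 2.21×10² × 3.00×10⁶ = 1.14×10⁻¹¹ V²
V_n = √(1.14×10⁻¹¹) = 3.37×10⁻⁶ V = 3.37 µV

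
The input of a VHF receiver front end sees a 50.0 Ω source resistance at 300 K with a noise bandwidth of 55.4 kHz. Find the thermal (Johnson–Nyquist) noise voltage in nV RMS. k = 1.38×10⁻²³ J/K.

V_n = √(4kTRB)
4kTRB = 4 × 1.38×10⁻²³ × 300 × 5.00×10¹ × 5.54×10⁴ = 4.59×10⁻¹⁴ V²
V_n = √(4.59×10⁻¹⁴) = 2.14×10⁻⁷ V = 214 nV

214 nV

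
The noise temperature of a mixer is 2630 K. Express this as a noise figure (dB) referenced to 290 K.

F = 1 + T_e/T₀ = 1 + 2630/290 = 10.069
NF = 10 log₁₀(10.069) = 10.03 dB

10.03 dB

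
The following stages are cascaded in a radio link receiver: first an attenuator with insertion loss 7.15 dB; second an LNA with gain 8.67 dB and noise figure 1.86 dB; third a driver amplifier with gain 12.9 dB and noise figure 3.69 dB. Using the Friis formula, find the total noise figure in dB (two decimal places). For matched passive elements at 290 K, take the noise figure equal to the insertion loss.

Convert to linear (a loss of L dB is a gain of −L dB): F_i = 10^(NF_i/10), G_i = 10^(G_i,dB/10)
  Stage 1: F_1 = 10^(7.15/10) = 5.188, G_1 = 10^(−7.15/10) = 0.1928
  Stage 2: F_2 = 10^(1.86/10) = 1.535, G_2 = 10^(8.67/10) = 7.362
  Stage 3: F_3 = 10^(3.69/10) = 2.339, G_3 = 10^(12.9/10) = 19.50
Friis cascade:
  F = 5.188 + (1.535 − 1)/0.1928 + (2.339 − 1)/1.419 = 8.905
NF = 10 log₁₀(8.905) = 9.50 dB

9.50 dB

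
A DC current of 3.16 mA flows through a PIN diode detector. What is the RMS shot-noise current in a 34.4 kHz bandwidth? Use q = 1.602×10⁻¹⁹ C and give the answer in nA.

5.90 nA

I_n = √(2qI·B)
2qI·B = 2 × 1.602×10⁻¹⁹ × 3.16×10⁻³ × 3.44×10⁴ = 3.48×10⁻¹⁷ A²
I_n = √(3.48×10⁻¹⁷) = 5.90×10⁻⁹ A = 5.90 nA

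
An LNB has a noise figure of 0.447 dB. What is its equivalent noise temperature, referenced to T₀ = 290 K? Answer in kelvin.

31.4 K

F = 10^(0.447/10) = 1.10841
T_e = (F − 1)·T₀ = (1.10841 − 1) × 290 = 31.4 K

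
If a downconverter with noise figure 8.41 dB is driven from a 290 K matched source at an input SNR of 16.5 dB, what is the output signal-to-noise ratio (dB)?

By definition F = SNR_in/SNR_out, so in dB: SNR_out = SNR_in − NF
SNR_out = 16.5 − 8.41 = 8.09 dB

8.09 dB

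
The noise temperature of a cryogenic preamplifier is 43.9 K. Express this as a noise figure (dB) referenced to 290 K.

0.612 dB

F = 1 + T_e/T₀ = 1 + 43.9/290 = 1.15138
NF = 10 log₁₀(1.15138) = 0.612 dB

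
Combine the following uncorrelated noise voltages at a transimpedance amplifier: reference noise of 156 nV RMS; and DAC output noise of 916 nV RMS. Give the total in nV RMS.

Uncorrelated sources add in power (mean-square): V_tot = √(ΣV_i²)
V_tot = √[(1.56×10⁻⁷)² + (9.16×10⁻⁷)²] = 9.29×10⁻⁷ V = 929 nV

929 nV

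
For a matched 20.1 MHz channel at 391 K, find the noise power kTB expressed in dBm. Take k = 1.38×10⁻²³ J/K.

P_n = kTB = 1.38×10⁻²³ × 391 × 2.01×10⁷ = 1.08×10⁻¹³ W
In dBm: 10 log₁₀(1.08×10⁻¹³ / 10⁻³) = −99.6 dBm

−99.6 dBm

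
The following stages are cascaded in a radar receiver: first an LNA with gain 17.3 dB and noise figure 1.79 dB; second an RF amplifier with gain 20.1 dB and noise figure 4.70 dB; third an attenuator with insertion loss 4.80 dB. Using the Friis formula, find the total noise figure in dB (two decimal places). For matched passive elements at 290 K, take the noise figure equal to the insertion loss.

Convert to linear (a loss of L dB is a gain of −L dB): F_i = 10^(NF_i/10), G_i = 10^(G_i,dB/10)
  Stage 1: F_1 = 10^(1.79/10) = 1.510, G_1 = 10^(17.3/10) = 53.70
  Stage 2: F_2 = 10^(4.70/10) = 2.951, G_2 = 10^(20.1/10) = 102.3
  Stage 3: F_3 = 10^(4.80/10) = 3.020, G_3 = 10^(−4.80/10) = 0.3311
Friis cascade:
  F = 1.510 + (2.951 − 1)/53.70 + (3.020 − 1)/5495 = 1.547
NF = 10 log₁₀(1.547) = 1.89 dB

1.89 dB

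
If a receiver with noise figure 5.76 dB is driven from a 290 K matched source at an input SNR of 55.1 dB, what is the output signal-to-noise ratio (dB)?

By definition F = SNR_in/SNR_out, so in dB: SNR_out = SNR_in − NF
SNR_out = 55.1 − 5.76 = 49.34 dB

49.34 dB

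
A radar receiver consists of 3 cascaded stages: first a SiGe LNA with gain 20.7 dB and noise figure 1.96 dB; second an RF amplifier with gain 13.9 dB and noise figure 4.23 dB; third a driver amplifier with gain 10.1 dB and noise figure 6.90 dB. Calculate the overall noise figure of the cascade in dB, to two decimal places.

2.00 dB

Convert to linear (a loss of L dB is a gain of −L dB): F_i = 10^(NF_i/10), G_i = 10^(G_i,dB/10)
  Stage 1: F_1 = 10^(1.96/10) = 1.570, G_1 = 10^(20.7/10) = 117.5
  Stage 2: F_2 = 10^(4.23/10) = 2.649, G_2 = 10^(13.9/10) = 24.55
  Stage 3: F_3 = 10^(6.90/10) = 4.898, G_3 = 10^(10.1/10) = 10.23
Friis cascade:
  F = 1.570 + (2.649 − 1)/117.5 + (4.898 − 1)/2884 = 1.586
NF = 10 log₁₀(1.586) = 2.00 dB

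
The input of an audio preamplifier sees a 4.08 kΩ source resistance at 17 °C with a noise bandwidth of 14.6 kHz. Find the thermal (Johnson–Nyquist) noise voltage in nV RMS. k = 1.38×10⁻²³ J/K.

977 nV

T = 17 °C + 273.15 = 290.15 K
V_n = √(4kTRB)
4kTRB = 4 × 1.38×10⁻²³ × 290.15 × 4.08×10³ × 1.46×10⁴ = 9.54×10⁻¹³ V²
V_n = √(9.54×10⁻¹³) = 9.77×10⁻⁷ V = 977 nV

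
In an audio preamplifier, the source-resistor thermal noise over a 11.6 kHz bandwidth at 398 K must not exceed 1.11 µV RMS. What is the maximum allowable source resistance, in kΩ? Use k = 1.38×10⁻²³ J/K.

Johnson–Nyquist: V_n = √(4kTRB) ⇒ R = V_n² / (4kTB)
4kTB = 4 × 1.38×10⁻²³ × 398 × 1.16×10⁴ = 2.55×10⁻¹⁶
R = (1.11×10⁻⁶)² / 2.55×10⁻¹⁶ = 4.83×10³ Ω = 4.83 kΩ

4.83 kΩ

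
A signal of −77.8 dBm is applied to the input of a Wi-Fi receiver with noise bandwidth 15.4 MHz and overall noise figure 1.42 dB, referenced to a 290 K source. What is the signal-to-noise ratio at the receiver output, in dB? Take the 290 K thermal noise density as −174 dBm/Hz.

Noise floor: N = −174 + 10 log₁₀(B) + NF
10 log₁₀(1.54×10⁷) = 71.88 dB
N = −174 + 71.88 + 1.42 = −100.70 dBm
SNR = P_sig − N = −77.8 − (−100.70) = 22.90 dB → 22.9 dB

22.9 dB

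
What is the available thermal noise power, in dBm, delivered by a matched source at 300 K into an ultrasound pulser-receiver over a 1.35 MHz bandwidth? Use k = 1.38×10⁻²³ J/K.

P_n = kTB = 1.38×10⁻²³ × 300 × 1.35×10⁶ = 5.59×10⁻¹⁵ W
In dBm: 10 log₁₀(5.59×10⁻¹⁵ / 10⁻³) = −112.5 dBm

−112.5 dBm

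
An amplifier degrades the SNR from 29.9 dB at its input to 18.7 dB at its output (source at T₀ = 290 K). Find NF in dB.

11.2 dB

NF (dB) = SNR_in(dB) − SNR_out(dB) when the source is at T₀
NF = 29.9 − 18.7 = 11.2 dB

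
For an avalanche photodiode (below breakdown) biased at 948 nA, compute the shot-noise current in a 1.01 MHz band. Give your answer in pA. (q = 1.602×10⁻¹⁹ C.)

554 pA

I_n = √(2qI·B)
2qI·B = 2 × 1.602×10⁻¹⁹ × 9.48×10⁻⁷ × 1.01×10⁶ = 3.07×10⁻¹⁹ A²
I_n = √(3.07×10⁻¹⁹) = 5.54×10⁻¹⁰ A = 554 pA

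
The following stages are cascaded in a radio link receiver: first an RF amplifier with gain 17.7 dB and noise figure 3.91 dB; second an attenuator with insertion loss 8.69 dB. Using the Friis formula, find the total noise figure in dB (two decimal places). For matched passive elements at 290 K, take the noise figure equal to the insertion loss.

Convert to linear (a loss of L dB is a gain of −L dB): F_i = 10^(NF_i/10), G_i = 10^(G_i,dB/10)
  Stage 1: F_1 = 10^(3.91/10) = 2.460, G_1 = 10^(17.7/10) = 58.88
  Stage 2: F_2 = 10^(8.69/10) = 7.396, G_2 = 10^(−8.69/10) = 0.1352
Friis cascade:
  F = 2.460 + (7.396 − 1)/58.88 = 2.569
NF = 10 log₁₀(2.569) = 4.10 dB

4.10 dB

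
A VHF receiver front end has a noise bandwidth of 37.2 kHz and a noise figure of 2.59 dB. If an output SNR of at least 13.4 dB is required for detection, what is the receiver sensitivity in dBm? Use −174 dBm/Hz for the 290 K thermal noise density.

Sensitivity = −174 + 10 log₁₀(B) + NF + SNR_min
= −174 + 45.71 + 2.59 + 13.4
= −112.30 dBm → −112.3 dBm

−112.3 dBm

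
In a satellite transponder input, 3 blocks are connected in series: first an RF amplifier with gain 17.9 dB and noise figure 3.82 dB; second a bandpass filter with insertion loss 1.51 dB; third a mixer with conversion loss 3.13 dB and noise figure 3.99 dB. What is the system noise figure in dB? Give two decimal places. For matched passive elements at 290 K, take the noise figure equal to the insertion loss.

3.89 dB

Convert to linear (a loss of L dB is a gain of −L dB): F_i = 10^(NF_i/10), G_i = 10^(G_i,dB/10)
  Stage 1: F_1 = 10^(3.82/10) = 2.410, G_1 = 10^(17.9/10) = 61.66
  Stage 2: F_2 = 10^(1.51/10) = 1.416, G_2 = 10^(−1.51/10) = 0.7063
  Stage 3: F_3 = 10^(3.99/10) = 2.506, G_3 = 10^(−3.13/10) = 0.4864
Friis cascade:
  F = 2.410 + (1.416 − 1)/61.66 + (2.506 − 1)/43.55 = 2.451
NF = 10 log₁₀(2.451) = 3.89 dB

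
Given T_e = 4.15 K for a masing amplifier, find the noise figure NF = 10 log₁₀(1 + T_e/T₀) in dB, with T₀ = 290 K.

0.062 dB

F = 1 + T_e/T₀ = 1 + 4.15/290 = 1.01431
NF = 10 log₁₀(1.01431) = 0.062 dB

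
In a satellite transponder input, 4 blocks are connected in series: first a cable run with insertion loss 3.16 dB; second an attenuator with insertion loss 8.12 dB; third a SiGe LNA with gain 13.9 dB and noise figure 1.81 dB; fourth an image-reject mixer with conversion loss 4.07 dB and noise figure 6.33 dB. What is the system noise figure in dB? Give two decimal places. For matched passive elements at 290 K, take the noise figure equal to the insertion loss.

13.46 dB

Convert to linear (a loss of L dB is a gain of −L dB): F_i = 10^(NF_i/10), G_i = 10^(G_i,dB/10)
  Stage 1: F_1 = 10^(3.16/10) = 2.070, G_1 = 10^(−3.16/10) = 0.4831
  Stage 2: F_2 = 10^(8.12/10) = 6.486, G_2 = 10^(−8.12/10) = 0.1542
  Stage 3: F_3 = 10^(1.81/10) = 1.517, G_3 = 10^(13.9/10) = 24.55
  Stage 4: F_4 = 10^(6.33/10) = 4.295, G_4 = 10^(−4.07/10) = 0.3917
Friis cascade:
  F = 2.070 + (6.486 − 1)/0.4831 + (1.517 − 1)/0.07447 + (4.295 − 1)/1.828 = 22.17
NF = 10 log₁₀(22.17) = 13.46 dB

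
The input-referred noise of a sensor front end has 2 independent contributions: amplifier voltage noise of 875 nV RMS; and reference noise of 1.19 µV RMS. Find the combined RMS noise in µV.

1.48 µV

Uncorrelated sources add in power (mean-square): V_tot = √(ΣV_i²)
V_tot = √[(8.75×10⁻⁷)² + (1.19×10⁻⁶)²] = 1.48×10⁻⁶ V = 1.48 µV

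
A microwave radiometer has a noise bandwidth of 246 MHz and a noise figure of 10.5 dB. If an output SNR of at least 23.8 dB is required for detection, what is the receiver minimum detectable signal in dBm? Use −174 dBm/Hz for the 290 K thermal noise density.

Sensitivity = −174 + 10 log₁₀(B) + NF + SNR_min
= −174 + 83.91 + 10.5 + 23.8
= −55.79 dBm → −55.8 dBm

−55.8 dBm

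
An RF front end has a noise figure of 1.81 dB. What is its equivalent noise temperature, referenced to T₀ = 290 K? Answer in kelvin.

F = 10^(1.81/10) = 1.51705
T_e = (F − 1)·T₀ = (1.51705 − 1) × 290 = 150 K

150 K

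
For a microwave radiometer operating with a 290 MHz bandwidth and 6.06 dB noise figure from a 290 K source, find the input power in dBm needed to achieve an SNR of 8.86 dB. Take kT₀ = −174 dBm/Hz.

−74.5 dBm

Sensitivity = −174 + 10 log₁₀(B) + NF + SNR_min
= −174 + 84.62 + 6.06 + 8.86
= −74.46 dBm → −74.5 dBm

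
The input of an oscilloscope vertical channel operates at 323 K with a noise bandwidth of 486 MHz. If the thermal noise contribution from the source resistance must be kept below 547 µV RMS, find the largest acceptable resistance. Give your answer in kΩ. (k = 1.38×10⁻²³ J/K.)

34.5 kΩ

Johnson–Nyquist: V_n = √(4kTRB) ⇒ R = V_n² / (4kTB)
4kTB = 4 × 1.38×10⁻²³ × 323 × 4.86×10⁸ = 8.67×10⁻¹²
R = (5.47×10⁻⁴)² / 8.67×10⁻¹² = 3.45×10⁴ Ω = 34.5 kΩ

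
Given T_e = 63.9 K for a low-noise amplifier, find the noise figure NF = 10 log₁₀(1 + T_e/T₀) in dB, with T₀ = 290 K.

0.865 dB

F = 1 + T_e/T₀ = 1 + 63.9/290 = 1.22034
NF = 10 log₁₀(1.22034) = 0.865 dB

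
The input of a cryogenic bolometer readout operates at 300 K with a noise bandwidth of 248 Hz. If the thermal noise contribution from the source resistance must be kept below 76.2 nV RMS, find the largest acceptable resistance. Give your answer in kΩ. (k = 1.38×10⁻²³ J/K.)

1.41 kΩ

Johnson–Nyquist: V_n = √(4kTRB) ⇒ R = V_n² / (4kTB)
4kTB = 4 × 1.38×10⁻²³ × 300 × 2.48×10² = 4.11×10⁻¹⁸
R = (7.62×10⁻⁸)² / 4.11×10⁻¹⁸ = 1.41×10³ Ω = 1.41 kΩ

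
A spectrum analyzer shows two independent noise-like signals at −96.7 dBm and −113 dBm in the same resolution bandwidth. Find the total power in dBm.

−96.6 dBm

Convert to linear, add, convert back:
P₁ = 2.14×10⁻¹³ W, P₂ = 5.01×10⁻¹⁵ W
P_tot = 2.19×10⁻¹³ W → 10 log₁₀(P_tot / 10⁻³) = −96.6 dBm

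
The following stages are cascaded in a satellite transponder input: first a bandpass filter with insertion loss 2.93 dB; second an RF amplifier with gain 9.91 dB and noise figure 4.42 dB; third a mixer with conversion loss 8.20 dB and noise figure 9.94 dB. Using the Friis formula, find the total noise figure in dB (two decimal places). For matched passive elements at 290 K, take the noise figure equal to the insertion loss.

8.58 dB

Convert to linear (a loss of L dB is a gain of −L dB): F_i = 10^(NF_i/10), G_i = 10^(G_i,dB/10)
  Stage 1: F_1 = 10^(2.93/10) = 1.963, G_1 = 10^(−2.93/10) = 0.5093
  Stage 2: F_2 = 10^(4.42/10) = 2.767, G_2 = 10^(9.91/10) = 9.795
  Stage 3: F_3 = 10^(9.94/10) = 9.863, G_3 = 10^(−8.20/10) = 0.1514
Friis cascade:
  F = 1.963 + (2.767 − 1)/0.5093 + (9.863 − 1)/4.989 = 7.209
NF = 10 log₁₀(7.209) = 8.58 dB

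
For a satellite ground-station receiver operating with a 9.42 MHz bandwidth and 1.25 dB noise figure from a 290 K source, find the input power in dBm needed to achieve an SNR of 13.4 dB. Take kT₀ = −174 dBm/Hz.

Sensitivity = −174 + 10 log₁₀(B) + NF + SNR_min
= −174 + 69.74 + 1.25 + 13.4
= −89.61 dBm → −89.6 dBm

−89.6 dBm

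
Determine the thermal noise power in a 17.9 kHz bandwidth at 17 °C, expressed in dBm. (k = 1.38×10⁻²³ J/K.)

T = 17 °C + 273.15 = 290.15 K
P_n = kTB = 1.38×10⁻²³ × 290.15 × 1.79×10⁴ = 7.17×10⁻¹⁷ W
In dBm: 10 log₁₀(7.17×10⁻¹⁷ / 10⁻³) = −131.4 dBm

−131.4 dBm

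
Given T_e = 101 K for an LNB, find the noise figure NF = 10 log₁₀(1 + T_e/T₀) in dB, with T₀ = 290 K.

1.30 dB

F = 1 + T_e/T₀ = 1 + 101/290 = 1.34828
NF = 10 log₁₀(1.34828) = 1.30 dB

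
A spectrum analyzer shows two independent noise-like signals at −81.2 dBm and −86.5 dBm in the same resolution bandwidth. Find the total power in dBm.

Convert to linear, add, convert back:
P₁ = 7.59×10⁻¹² W, P₂ = 2.24×10⁻¹² W
P_tot = 9.82×10⁻¹² W → 10 log₁₀(P_tot / 10⁻³) = −80.1 dBm

−80.1 dBm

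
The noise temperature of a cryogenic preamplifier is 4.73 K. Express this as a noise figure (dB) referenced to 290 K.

F = 1 + T_e/T₀ = 1 + 4.73/290 = 1.01631
NF = 10 log₁₀(1.01631) = 0.070 dB

0.070 dB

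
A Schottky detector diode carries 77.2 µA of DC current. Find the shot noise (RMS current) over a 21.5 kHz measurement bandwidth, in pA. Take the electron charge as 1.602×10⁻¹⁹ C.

I_n = √(2qI·B)
2qI·B = 2 × 1.602×10⁻¹⁹ × 7.72×10⁻⁵ × 2.15×10⁴ = 5.32×10⁻¹⁹ A²
I_n = √(5.32×10⁻¹⁹) = 7.29×10⁻¹⁰ A = 729 pA

729 pA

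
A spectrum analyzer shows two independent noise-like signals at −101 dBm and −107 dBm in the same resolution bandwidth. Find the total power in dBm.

Convert to linear, add, convert back:
P₁ = 7.94×10⁻¹⁴ W, P₂ = 2.00×10⁻¹⁴ W
P_tot = 9.94×10⁻¹⁴ W → 10 log₁₀(P_tot / 10⁻³) = −100.0 dBm

−100.0 dBm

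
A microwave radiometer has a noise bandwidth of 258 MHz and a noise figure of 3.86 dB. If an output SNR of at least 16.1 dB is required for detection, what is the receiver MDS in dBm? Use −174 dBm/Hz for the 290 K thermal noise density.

Sensitivity = −174 + 10 log₁₀(B) + NF + SNR_min
= −174 + 84.12 + 3.86 + 16.1
= −69.92 dBm → −69.9 dBm

−69.9 dBm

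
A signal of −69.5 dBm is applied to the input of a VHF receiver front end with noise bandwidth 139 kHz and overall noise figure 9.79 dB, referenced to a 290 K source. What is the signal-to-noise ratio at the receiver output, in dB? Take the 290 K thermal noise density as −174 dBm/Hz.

43.3 dB

Noise floor: N = −174 + 10 log₁₀(B) + NF
10 log₁₀(1.39×10⁵) = 51.43 dB
N = −174 + 51.43 + 9.79 = −112.78 dBm
SNR = P_sig − N = −69.5 − (−112.78) = 43.28 dB → 43.3 dB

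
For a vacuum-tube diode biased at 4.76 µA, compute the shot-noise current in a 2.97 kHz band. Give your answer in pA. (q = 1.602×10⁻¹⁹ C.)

I_n = √(2qI·B)
2qI·B = 2 × 1.602×10⁻¹⁹ × 4.76×10⁻⁶ × 2.97×10³ = 4.53×10⁻²¹ A²
I_n = √(4.53×10⁻²¹) = 6.73×10⁻¹¹ A = 67.3 pA

67.3 pA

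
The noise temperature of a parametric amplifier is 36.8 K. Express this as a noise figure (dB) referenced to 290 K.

F = 1 + T_e/T₀ = 1 + 36.8/290 = 1.1269
NF = 10 log₁₀(1.1269) = 0.519 dB

0.519 dB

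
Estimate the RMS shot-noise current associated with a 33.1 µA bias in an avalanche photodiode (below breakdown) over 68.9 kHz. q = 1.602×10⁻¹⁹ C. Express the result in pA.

855 pA

I_n = √(2qI·B)
2qI·B = 2 × 1.602×10⁻¹⁹ × 3.31×10⁻⁵ × 6.89×10⁴ = 7.31×10⁻¹⁹ A²
I_n = √(7.31×10⁻¹⁹) = 8.55×10⁻¹⁰ A = 855 pA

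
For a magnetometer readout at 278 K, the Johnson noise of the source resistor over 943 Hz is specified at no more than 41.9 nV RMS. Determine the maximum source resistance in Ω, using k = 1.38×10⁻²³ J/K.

121 Ω

Johnson–Nyquist: V_n = √(4kTRB) ⇒ R = V_n² / (4kTB)
4kTB = 4 × 1.38×10⁻²³ × 278 × 9.43×10² = 1.45×10⁻¹⁷
R = (4.19×10⁻⁸)² / 1.45×10⁻¹⁷ = 1.21×10² Ω = 121 Ω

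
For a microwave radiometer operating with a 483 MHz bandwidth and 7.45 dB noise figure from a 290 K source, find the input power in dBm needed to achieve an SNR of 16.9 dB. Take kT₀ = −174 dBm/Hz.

−62.8 dBm

Sensitivity = −174 + 10 log₁₀(B) + NF + SNR_min
= −174 + 86.84 + 7.45 + 16.9
= −62.81 dBm → −62.8 dBm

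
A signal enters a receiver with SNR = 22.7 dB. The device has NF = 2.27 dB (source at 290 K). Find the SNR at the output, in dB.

By definition F = SNR_in/SNR_out, so in dB: SNR_out = SNR_in − NF
SNR_out = 22.7 − 2.27 = 20.43 dB

20.43 dB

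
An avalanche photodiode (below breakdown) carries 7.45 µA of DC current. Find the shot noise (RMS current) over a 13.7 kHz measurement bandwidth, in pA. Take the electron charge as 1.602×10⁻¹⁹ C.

181 pA

I_n = √(2qI·B)
2qI·B = 2 × 1.602×10⁻¹⁹ × 7.45×10⁻⁶ × 1.37×10⁴ = 3.27×10⁻²⁰ A²
I_n = √(3.27×10⁻²⁰) = 1.81×10⁻¹⁰ A = 181 pA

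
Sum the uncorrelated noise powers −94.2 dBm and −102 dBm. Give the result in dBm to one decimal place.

−93.5 dBm

Convert to linear, add, convert back:
P₁ = 3.80×10⁻¹³ W, P₂ = 6.31×10⁻¹⁴ W
P_tot = 4.43×10⁻¹³ W → 10 log₁₀(P_tot / 10⁻³) = −93.5 dBm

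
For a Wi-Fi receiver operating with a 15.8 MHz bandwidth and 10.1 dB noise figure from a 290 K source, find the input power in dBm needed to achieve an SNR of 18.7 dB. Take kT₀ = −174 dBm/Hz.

−73.2 dBm

Sensitivity = −174 + 10 log₁₀(B) + NF + SNR_min
= −174 + 71.99 + 10.1 + 18.7
= −73.21 dBm → −73.2 dBm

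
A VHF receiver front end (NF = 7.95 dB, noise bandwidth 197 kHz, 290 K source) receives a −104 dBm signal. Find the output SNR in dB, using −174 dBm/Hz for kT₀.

Noise floor: N = −174 + 10 log₁₀(B) + NF
10 log₁₀(1.97×10⁵) = 52.94 dB
N = −174 + 52.94 + 7.95 = −113.11 dBm
SNR = P_sig − N = −104 − (−113.11) = 9.11 dB → 9.1 dB

9.1 dB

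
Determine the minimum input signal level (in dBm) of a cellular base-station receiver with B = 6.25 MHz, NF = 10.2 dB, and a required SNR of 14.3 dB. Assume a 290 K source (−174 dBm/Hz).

Sensitivity = −174 + 10 log₁₀(B) + NF + SNR_min
= −174 + 67.96 + 10.2 + 14.3
= −81.54 dBm → −81.5 dBm

−81.5 dBm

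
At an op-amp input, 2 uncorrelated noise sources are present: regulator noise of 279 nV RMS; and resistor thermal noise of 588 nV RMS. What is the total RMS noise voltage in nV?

Uncorrelated sources add in power (mean-square): V_tot = √(ΣV_i²)
V_tot = √[(2.79×10⁻⁷)² + (5.88×10⁻⁷)²] = 6.51×10⁻⁷ V = 651 nV

651 nV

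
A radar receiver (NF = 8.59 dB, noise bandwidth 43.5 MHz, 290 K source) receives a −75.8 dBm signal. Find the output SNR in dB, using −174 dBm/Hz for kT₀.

Noise floor: N = −174 + 10 log₁₀(B) + NF
10 log₁₀(4.35×10⁷) = 76.38 dB
N = −174 + 76.38 + 8.59 = −89.03 dBm
SNR = P_sig − N = −75.8 − (−89.03) = 13.23 dB → 13.2 dB

13.2 dB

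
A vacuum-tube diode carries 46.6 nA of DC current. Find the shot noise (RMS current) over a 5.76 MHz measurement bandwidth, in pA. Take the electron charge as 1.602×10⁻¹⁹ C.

293 pA

I_n = √(2qI·B)
2qI·B = 2 × 1.602×10⁻¹⁹ × 4.66×10⁻⁸ × 5.76×10⁶ = 8.60×10⁻²⁰ A²
I_n = √(8.60×10⁻²⁰) = 2.93×10⁻¹⁰ A = 293 pA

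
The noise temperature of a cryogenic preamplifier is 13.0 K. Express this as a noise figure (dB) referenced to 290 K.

0.190 dB

F = 1 + T_e/T₀ = 1 + 13.0/290 = 1.04483
NF = 10 log₁₀(1.04483) = 0.190 dB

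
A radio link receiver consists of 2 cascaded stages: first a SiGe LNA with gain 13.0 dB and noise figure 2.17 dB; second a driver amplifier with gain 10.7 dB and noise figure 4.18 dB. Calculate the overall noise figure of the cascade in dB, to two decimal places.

2.38 dB

Convert to linear (a loss of L dB is a gain of −L dB): F_i = 10^(NF_i/10), G_i = 10^(G_i,dB/10)
  Stage 1: F_1 = 10^(2.17/10) = 1.648, G_1 = 10^(13.0/10) = 19.95
  Stage 2: F_2 = 10^(4.18/10) = 2.618, G_2 = 10^(10.7/10) = 11.75
Friis cascade:
  F = 1.648 + (2.618 − 1)/19.95 = 1.729
NF = 10 log₁₀(1.729) = 2.38 dB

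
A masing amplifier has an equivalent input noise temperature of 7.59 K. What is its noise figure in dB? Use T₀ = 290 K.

0.112 dB

F = 1 + T_e/T₀ = 1 + 7.59/290 = 1.02617
NF = 10 log₁₀(1.02617) = 0.112 dB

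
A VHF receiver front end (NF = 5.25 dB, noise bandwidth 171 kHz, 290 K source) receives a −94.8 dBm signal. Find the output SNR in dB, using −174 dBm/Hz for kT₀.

21.6 dB

Noise floor: N = −174 + 10 log₁₀(B) + NF
10 log₁₀(1.71×10⁵) = 52.33 dB
N = −174 + 52.33 + 5.25 = −116.42 dBm
SNR = P_sig − N = −94.8 − (−116.42) = 21.62 dB → 21.6 dB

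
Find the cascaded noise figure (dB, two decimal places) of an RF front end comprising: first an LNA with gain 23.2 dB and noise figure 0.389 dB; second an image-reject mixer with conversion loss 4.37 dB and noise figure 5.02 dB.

0.43 dB

Convert to linear (a loss of L dB is a gain of −L dB): F_i = 10^(NF_i/10), G_i = 10^(G_i,dB/10)
  Stage 1: F_1 = 10^(0.389/10) = 1.094, G_1 = 10^(23.2/10) = 208.9
  Stage 2: F_2 = 10^(5.02/10) = 3.177, G_2 = 10^(−4.37/10) = 0.3656
Friis cascade:
  F = 1.094 + (3.177 − 1)/208.9 = 1.104
NF = 10 log₁₀(1.104) = 0.43 dB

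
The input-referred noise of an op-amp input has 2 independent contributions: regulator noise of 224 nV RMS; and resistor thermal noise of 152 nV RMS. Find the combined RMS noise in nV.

Uncorrelated sources add in power (mean-square): V_tot = √(ΣV_i²)
V_tot = √[(2.24×10⁻⁷)² + (1.52×10⁻⁷)²] = 2.71×10⁻⁷ V = 271 nV

271 nV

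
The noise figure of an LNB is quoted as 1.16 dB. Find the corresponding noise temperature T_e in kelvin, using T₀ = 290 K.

F = 10^(1.16/10) = 1.30617
T_e = (F − 1)·T₀ = (1.30617 − 1) × 290 = 88.8 K

88.8 K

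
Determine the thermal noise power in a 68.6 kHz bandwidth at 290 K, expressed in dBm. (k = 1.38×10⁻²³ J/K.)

−125.6 dBm

P_n = kTB = 1.38×10⁻²³ × 290 × 6.86×10⁴ = 2.75×10⁻¹⁶ W
In dBm: 10 log₁₀(2.75×10⁻¹⁶ / 10⁻³) = −125.6 dBm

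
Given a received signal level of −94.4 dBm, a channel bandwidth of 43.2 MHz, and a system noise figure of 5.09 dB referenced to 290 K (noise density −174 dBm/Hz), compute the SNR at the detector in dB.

−1.8 dB

Noise floor: N = −174 + 10 log₁₀(B) + NF
10 log₁₀(4.32×10⁷) = 76.35 dB
N = −174 + 76.35 + 5.09 = −92.56 dBm
SNR = P_sig − N = −94.4 − (−92.56) = −1.84 dB → −1.8 dB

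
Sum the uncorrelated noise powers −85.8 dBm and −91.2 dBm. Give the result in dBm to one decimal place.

Convert to linear, add, convert back:
P₁ = 2.63×10⁻¹² W, P₂ = 7.59×10⁻¹³ W
P_tot = 3.39×10⁻¹² W → 10 log₁₀(P_tot / 10⁻³) = −84.7 dBm

−84.7 dBm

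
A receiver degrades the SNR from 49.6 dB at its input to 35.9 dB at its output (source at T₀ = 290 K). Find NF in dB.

13.7 dB

NF (dB) = SNR_in(dB) − SNR_out(dB) when the source is at T₀
NF = 49.6 − 35.9 = 13.7 dB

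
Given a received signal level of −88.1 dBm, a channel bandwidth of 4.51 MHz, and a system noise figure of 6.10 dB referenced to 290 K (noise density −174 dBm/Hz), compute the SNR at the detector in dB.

Noise floor: N = −174 + 10 log₁₀(B) + NF
10 log₁₀(4.51×10⁶) = 66.54 dB
N = −174 + 66.54 + 6.10 = −101.36 dBm
SNR = P_sig − N = −88.1 − (−101.36) = 13.26 dB → 13.3 dB

13.3 dB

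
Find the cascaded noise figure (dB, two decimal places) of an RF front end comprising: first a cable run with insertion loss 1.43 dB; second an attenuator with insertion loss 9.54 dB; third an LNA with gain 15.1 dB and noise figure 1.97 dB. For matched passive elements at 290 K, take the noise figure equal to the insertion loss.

12.94 dB

Convert to linear (a loss of L dB is a gain of −L dB): F_i = 10^(NF_i/10), G_i = 10^(G_i,dB/10)
  Stage 1: F_1 = 10^(1.43/10) = 1.390, G_1 = 10^(−1.43/10) = 0.7194
  Stage 2: F_2 = 10^(9.54/10) = 8.995, G_2 = 10^(−9.54/10) = 0.1112
  Stage 3: F_3 = 10^(1.97/10) = 1.574, G_3 = 10^(15.1/10) = 32.36
Friis cascade:
  F = 1.390 + (8.995 − 1)/0.7194 + (1.574 − 1)/0.07998 = 19.68
NF = 10 log₁₀(19.68) = 12.94 dB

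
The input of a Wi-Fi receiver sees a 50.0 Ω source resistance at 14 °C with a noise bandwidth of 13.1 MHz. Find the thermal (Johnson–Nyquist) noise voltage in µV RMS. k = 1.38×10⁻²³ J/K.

T = 14 °C + 273.15 = 287.15 K
V_n = √(4kTRB)
4kTRB = 4 × 1.38×10⁻²³ × 287.15 × 5.00×10¹ × 1.31×10⁷ = 1.04×10⁻¹¹ V²
V_n = √(1.04×10⁻¹¹) = 3.22×10⁻⁶ V = 3.22 µV

3.22 µV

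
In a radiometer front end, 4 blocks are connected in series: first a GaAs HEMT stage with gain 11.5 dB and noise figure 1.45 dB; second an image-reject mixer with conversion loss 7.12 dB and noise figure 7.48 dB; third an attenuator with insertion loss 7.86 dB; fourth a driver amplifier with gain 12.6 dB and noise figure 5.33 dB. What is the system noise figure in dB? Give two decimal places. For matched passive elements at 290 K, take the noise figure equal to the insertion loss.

9.52 dB

Convert to linear (a loss of L dB is a gain of −L dB): F_i = 10^(NF_i/10), G_i = 10^(G_i,dB/10)
  Stage 1: F_1 = 10^(1.45/10) = 1.396, G_1 = 10^(11.5/10) = 14.13
  Stage 2: F_2 = 10^(7.48/10) = 5.598, G_2 = 10^(−7.12/10) = 0.1941
  Stage 3: F_3 = 10^(7.86/10) = 6.109, G_3 = 10^(−7.86/10) = 0.1637
  Stage 4: F_4 = 10^(5.33/10) = 3.412, G_4 = 10^(12.6/10) = 18.20
Friis cascade:
  F = 1.396 + (5.598 − 1)/14.13 + (6.109 − 1)/2.742 + (3.412 − 1)/0.4487 = 8.960
NF = 10 log₁₀(8.960) = 9.52 dB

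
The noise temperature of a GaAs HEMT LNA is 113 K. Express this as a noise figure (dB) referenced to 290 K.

1.43 dB

F = 1 + T_e/T₀ = 1 + 113/290 = 1.38966
NF = 10 log₁₀(1.38966) = 1.43 dB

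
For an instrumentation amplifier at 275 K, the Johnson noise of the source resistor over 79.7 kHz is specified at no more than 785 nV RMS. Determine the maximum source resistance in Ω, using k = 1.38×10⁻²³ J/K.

509 Ω

Johnson–Nyquist: V_n = √(4kTRB) ⇒ R = V_n² / (4kTB)
4kTB = 4 × 1.38×10⁻²³ × 275 × 7.97×10⁴ = 1.21×10⁻¹⁵
R = (7.85×10⁻⁷)² / 1.21×10⁻¹⁵ = 5.09×10² Ω = 509 Ω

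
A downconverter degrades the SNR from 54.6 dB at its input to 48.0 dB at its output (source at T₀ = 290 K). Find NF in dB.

NF (dB) = SNR_in(dB) − SNR_out(dB) when the source is at T₀
NF = 54.6 − 48.0 = 6.6 dB

6.6 dB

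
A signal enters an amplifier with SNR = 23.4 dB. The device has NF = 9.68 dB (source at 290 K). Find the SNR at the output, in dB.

13.72 dB

By definition F = SNR_in/SNR_out, so in dB: SNR_out = SNR_in − NF
SNR_out = 23.4 − 9.68 = 13.72 dB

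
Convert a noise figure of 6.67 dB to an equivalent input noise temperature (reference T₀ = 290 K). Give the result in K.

1057 K

F = 10^(6.67/10) = 4.64515
T_e = (F − 1)·T₀ = (4.64515 − 1) × 290 = 1057 K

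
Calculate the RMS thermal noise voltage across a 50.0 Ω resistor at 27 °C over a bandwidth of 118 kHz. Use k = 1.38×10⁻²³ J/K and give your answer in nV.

313 nV

T = 27 °C + 273.15 = 300.15 K
V_n = √(4kTRB)
4kTRB = 4 × 1.38×10⁻²³ × 300.15 × 5.00×10¹ × 1.18×10⁵ = 9.78×10⁻¹⁴ V²
V_n = √(9.78×10⁻¹⁴) = 3.13×10⁻⁷ V = 313 nV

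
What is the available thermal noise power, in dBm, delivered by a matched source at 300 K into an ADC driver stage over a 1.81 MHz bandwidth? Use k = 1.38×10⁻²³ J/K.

P_n = kTB = 1.38×10⁻²³ × 300 × 1.81×10⁶ = 7.49×10⁻¹⁵ W
In dBm: 10 log₁₀(7.49×10⁻¹⁵ / 10⁻³) = −111.3 dBm

−111.3 dBm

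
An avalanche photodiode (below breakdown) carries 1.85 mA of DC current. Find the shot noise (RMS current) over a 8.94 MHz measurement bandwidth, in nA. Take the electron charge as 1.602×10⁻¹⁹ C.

I_n = √(2qI·B)
2qI·B = 2 × 1.602×10⁻¹⁹ × 1.85×10⁻³ × 8.94×10⁶ = 5.30×10⁻¹⁵ A²
I_n = √(5.30×10⁻¹⁵) = 7.28×10⁻⁸ A = 72.8 nA

72.8 nA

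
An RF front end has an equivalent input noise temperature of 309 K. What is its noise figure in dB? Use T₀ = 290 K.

3.15 dB

F = 1 + T_e/T₀ = 1 + 309/290 = 2.06552
NF = 10 log₁₀(2.06552) = 3.15 dB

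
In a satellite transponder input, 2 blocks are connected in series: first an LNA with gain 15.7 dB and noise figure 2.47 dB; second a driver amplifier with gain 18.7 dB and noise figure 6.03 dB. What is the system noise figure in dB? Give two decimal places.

Convert to linear (a loss of L dB is a gain of −L dB): F_i = 10^(NF_i/10), G_i = 10^(G_i,dB/10)
  Stage 1: F_1 = 10^(2.47/10) = 1.766, G_1 = 10^(15.7/10) = 37.15
  Stage 2: F_2 = 10^(6.03/10) = 4.009, G_2 = 10^(18.7/10) = 74.13
Friis cascade:
  F = 1.766 + (4.009 − 1)/37.15 = 1.847
NF = 10 log₁₀(1.847) = 2.66 dB

2.66 dB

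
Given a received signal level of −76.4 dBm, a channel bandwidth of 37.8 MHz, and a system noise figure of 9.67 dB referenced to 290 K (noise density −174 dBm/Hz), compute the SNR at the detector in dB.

Noise floor: N = −174 + 10 log₁₀(B) + NF
10 log₁₀(3.78×10⁷) = 75.77 dB
N = −174 + 75.77 + 9.67 = −88.56 dBm
SNR = P_sig − N = −76.4 − (−88.56) = 12.16 dB → 12.2 dB

12.2 dB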